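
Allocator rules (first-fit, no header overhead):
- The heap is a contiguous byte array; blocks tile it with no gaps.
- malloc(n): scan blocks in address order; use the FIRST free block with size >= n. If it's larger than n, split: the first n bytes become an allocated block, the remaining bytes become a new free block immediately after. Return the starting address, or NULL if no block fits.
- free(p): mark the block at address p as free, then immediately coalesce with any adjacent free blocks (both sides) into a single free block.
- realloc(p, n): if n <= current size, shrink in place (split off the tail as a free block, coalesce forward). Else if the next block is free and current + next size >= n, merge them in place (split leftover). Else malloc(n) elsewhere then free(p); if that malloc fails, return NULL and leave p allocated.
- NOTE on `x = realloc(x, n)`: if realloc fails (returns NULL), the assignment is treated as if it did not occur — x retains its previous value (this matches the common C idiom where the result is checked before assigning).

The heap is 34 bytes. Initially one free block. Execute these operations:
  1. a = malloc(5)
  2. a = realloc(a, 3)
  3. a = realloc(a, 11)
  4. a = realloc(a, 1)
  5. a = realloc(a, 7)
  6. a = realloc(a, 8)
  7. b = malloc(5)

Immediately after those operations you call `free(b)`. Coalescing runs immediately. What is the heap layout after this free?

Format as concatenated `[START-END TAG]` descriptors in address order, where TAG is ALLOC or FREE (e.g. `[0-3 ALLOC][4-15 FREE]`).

Op 1: a = malloc(5) -> a = 0; heap: [0-4 ALLOC][5-33 FREE]
Op 2: a = realloc(a, 3) -> a = 0; heap: [0-2 ALLOC][3-33 FREE]
Op 3: a = realloc(a, 11) -> a = 0; heap: [0-10 ALLOC][11-33 FREE]
Op 4: a = realloc(a, 1) -> a = 0; heap: [0-0 ALLOC][1-33 FREE]
Op 5: a = realloc(a, 7) -> a = 0; heap: [0-6 ALLOC][7-33 FREE]
Op 6: a = realloc(a, 8) -> a = 0; heap: [0-7 ALLOC][8-33 FREE]
Op 7: b = malloc(5) -> b = 8; heap: [0-7 ALLOC][8-12 ALLOC][13-33 FREE]
free(b): b = 8 -> block [8-12 ALLOC]; mark free, coalesce with adjacent free neighbors -> [0-7 ALLOC][8-33 FREE]

Answer: [0-7 ALLOC][8-33 FREE]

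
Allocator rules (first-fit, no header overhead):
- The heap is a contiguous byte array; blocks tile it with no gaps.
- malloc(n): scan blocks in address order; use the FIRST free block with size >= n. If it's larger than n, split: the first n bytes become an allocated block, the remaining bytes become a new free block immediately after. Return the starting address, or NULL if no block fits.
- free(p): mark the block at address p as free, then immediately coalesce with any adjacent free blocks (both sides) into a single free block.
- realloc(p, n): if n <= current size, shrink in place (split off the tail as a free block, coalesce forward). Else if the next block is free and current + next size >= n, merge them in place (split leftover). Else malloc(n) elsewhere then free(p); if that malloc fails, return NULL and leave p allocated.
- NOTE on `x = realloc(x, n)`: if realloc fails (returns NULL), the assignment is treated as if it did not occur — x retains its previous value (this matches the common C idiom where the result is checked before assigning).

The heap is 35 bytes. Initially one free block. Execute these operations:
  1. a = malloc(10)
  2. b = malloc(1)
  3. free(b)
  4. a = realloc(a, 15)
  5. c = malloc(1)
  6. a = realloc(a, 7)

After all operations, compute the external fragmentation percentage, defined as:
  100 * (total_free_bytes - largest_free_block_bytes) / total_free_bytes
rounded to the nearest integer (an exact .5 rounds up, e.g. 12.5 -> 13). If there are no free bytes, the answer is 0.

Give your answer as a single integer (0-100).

Op 1: a = malloc(10) -> a = 0; heap: [0-9 ALLOC][10-34 FREE]
Op 2: b = malloc(1) -> b = 10; heap: [0-9 ALLOC][10-10 ALLOC][11-34 FREE]
Op 3: free(b) -> (freed b); heap: [0-9 ALLOC][10-34 FREE]
Op 4: a = realloc(a, 15) -> a = 0; heap: [0-14 ALLOC][15-34 FREE]
Op 5: c = malloc(1) -> c = 15; heap: [0-14 ALLOC][15-15 ALLOC][16-34 FREE]
Op 6: a = realloc(a, 7) -> a = 0; heap: [0-6 ALLOC][7-14 FREE][15-15 ALLOC][16-34 FREE]
Free blocks: [8 19] total_free=27 largest=19 -> 100*(27-19)/27 = 800/27 ≈ 29.630 -> rounds to 30

Answer: 30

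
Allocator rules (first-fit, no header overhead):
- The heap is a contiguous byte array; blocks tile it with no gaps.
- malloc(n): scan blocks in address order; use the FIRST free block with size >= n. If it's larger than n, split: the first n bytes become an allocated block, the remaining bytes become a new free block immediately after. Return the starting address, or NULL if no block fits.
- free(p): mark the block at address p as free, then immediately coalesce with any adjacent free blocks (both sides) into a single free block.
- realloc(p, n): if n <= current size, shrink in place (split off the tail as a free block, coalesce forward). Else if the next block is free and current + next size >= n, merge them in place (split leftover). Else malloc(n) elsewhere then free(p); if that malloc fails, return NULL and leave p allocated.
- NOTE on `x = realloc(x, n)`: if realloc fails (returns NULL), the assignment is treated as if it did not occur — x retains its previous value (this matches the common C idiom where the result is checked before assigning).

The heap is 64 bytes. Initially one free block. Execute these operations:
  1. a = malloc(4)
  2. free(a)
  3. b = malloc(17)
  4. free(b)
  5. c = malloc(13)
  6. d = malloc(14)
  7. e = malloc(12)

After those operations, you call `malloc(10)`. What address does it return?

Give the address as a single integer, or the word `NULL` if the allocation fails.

Answer: 39

Derivation:
Op 1: a = malloc(4) -> a = 0; heap: [0-3 ALLOC][4-63 FREE]
Op 2: free(a) -> (freed a); heap: [0-63 FREE]
Op 3: b = malloc(17) -> b = 0; heap: [0-16 ALLOC][17-63 FREE]
Op 4: free(b) -> (freed b); heap: [0-63 FREE]
Op 5: c = malloc(13) -> c = 0; heap: [0-12 ALLOC][13-63 FREE]
Op 6: d = malloc(14) -> d = 13; heap: [0-12 ALLOC][13-26 ALLOC][27-63 FREE]
Op 7: e = malloc(12) -> e = 27; heap: [0-12 ALLOC][13-26 ALLOC][27-38 ALLOC][39-63 FREE]
malloc(10): first-fit scan over [0-12 ALLOC][13-26 ALLOC][27-38 ALLOC][39-63 FREE] -> 39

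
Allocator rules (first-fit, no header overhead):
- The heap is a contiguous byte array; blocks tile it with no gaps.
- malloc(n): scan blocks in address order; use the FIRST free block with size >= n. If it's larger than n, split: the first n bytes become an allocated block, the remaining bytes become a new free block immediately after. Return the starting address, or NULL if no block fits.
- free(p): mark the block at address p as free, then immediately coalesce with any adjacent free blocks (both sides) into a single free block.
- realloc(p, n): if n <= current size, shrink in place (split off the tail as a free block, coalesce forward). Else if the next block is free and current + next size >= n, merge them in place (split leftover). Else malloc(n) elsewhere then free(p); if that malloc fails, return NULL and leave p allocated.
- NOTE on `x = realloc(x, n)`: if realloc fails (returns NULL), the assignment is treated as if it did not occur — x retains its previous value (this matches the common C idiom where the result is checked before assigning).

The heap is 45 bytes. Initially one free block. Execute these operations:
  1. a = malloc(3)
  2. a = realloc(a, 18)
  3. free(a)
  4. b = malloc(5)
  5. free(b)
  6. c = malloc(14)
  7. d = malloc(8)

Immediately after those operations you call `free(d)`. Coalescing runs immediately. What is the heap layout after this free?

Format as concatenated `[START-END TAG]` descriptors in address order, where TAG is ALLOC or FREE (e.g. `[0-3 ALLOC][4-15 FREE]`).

Op 1: a = malloc(3) -> a = 0; heap: [0-2 ALLOC][3-44 FREE]
Op 2: a = realloc(a, 18) -> a = 0; heap: [0-17 ALLOC][18-44 FREE]
Op 3: free(a) -> (freed a); heap: [0-44 FREE]
Op 4: b = malloc(5) -> b = 0; heap: [0-4 ALLOC][5-44 FREE]
Op 5: free(b) -> (freed b); heap: [0-44 FREE]
Op 6: c = malloc(14) -> c = 0; heap: [0-13 ALLOC][14-44 FREE]
Op 7: d = malloc(8) -> d = 14; heap: [0-13 ALLOC][14-21 ALLOC][22-44 FREE]
free(d): d = 14 -> block [14-21 ALLOC]; mark free, coalesce with adjacent free neighbors -> [0-13 ALLOC][14-44 FREE]

Answer: [0-13 ALLOC][14-44 FREE]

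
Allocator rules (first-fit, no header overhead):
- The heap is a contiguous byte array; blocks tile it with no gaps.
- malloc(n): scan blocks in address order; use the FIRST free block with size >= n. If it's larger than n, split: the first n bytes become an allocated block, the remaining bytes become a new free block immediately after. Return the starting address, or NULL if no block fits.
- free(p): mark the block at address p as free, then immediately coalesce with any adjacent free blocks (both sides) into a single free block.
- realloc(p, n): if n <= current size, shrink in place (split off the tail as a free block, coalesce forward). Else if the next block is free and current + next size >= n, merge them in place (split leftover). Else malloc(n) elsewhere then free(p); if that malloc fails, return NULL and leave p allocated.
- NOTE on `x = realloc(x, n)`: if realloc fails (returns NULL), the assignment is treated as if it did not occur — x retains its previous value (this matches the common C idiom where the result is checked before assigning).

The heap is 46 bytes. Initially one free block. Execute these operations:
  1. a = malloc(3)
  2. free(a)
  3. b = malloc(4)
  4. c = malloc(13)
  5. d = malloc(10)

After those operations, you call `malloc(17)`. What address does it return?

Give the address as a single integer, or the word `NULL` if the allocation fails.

Answer: 27

Derivation:
Op 1: a = malloc(3) -> a = 0; heap: [0-2 ALLOC][3-45 FREE]
Op 2: free(a) -> (freed a); heap: [0-45 FREE]
Op 3: b = malloc(4) -> b = 0; heap: [0-3 ALLOC][4-45 FREE]
Op 4: c = malloc(13) -> c = 4; heap: [0-3 ALLOC][4-16 ALLOC][17-45 FREE]
Op 5: d = malloc(10) -> d = 17; heap: [0-3 ALLOC][4-16 ALLOC][17-26 ALLOC][27-45 FREE]
malloc(17): first-fit scan over [0-3 ALLOC][4-16 ALLOC][17-26 ALLOC][27-45 FREE] -> 27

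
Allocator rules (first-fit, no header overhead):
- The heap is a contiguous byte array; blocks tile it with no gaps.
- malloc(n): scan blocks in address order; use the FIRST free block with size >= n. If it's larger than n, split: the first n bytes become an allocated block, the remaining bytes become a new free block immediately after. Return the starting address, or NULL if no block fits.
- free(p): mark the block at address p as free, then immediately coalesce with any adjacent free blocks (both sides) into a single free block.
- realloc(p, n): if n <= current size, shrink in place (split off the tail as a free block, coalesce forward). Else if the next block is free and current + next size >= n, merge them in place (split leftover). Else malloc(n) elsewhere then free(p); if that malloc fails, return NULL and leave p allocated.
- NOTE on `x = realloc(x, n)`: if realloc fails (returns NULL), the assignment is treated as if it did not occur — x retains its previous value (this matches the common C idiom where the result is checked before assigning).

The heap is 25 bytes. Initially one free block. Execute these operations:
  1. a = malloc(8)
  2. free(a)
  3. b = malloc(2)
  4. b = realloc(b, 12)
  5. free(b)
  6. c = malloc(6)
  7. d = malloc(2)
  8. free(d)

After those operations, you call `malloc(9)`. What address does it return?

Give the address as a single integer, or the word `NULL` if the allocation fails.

Op 1: a = malloc(8) -> a = 0; heap: [0-7 ALLOC][8-24 FREE]
Op 2: free(a) -> (freed a); heap: [0-24 FREE]
Op 3: b = malloc(2) -> b = 0; heap: [0-1 ALLOC][2-24 FREE]
Op 4: b = realloc(b, 12) -> b = 0; heap: [0-11 ALLOC][12-24 FREE]
Op 5: free(b) -> (freed b); heap: [0-24 FREE]
Op 6: c = malloc(6) -> c = 0; heap: [0-5 ALLOC][6-24 FREE]
Op 7: d = malloc(2) -> d = 6; heap: [0-5 ALLOC][6-7 ALLOC][8-24 FREE]
Op 8: free(d) -> (freed d); heap: [0-5 ALLOC][6-24 FREE]
malloc(9): first-fit scan over [0-5 ALLOC][6-24 FREE] -> 6

Answer: 6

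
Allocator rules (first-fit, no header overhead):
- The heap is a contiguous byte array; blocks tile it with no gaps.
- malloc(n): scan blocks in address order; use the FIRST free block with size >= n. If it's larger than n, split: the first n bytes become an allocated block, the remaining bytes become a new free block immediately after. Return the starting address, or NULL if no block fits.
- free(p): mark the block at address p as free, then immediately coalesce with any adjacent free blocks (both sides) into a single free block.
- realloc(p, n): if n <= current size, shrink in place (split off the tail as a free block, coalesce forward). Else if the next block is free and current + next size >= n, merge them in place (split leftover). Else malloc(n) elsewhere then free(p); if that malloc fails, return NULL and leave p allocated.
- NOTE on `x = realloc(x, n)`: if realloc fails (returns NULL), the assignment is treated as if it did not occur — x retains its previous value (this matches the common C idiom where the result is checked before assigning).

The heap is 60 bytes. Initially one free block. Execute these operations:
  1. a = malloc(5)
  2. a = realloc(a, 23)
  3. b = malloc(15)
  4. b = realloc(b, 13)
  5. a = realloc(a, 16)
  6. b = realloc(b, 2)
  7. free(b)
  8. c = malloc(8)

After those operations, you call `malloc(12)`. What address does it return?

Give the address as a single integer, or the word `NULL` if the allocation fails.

Answer: 24

Derivation:
Op 1: a = malloc(5) -> a = 0; heap: [0-4 ALLOC][5-59 FREE]
Op 2: a = realloc(a, 23) -> a = 0; heap: [0-22 ALLOC][23-59 FREE]
Op 3: b = malloc(15) -> b = 23; heap: [0-22 ALLOC][23-37 ALLOC][38-59 FREE]
Op 4: b = realloc(b, 13) -> b = 23; heap: [0-22 ALLOC][23-35 ALLOC][36-59 FREE]
Op 5: a = realloc(a, 16) -> a = 0; heap: [0-15 ALLOC][16-22 FREE][23-35 ALLOC][36-59 FREE]
Op 6: b = realloc(b, 2) -> b = 23; heap: [0-15 ALLOC][16-22 FREE][23-24 ALLOC][25-59 FREE]
Op 7: free(b) -> (freed b); heap: [0-15 ALLOC][16-59 FREE]
Op 8: c = malloc(8) -> c = 16; heap: [0-15 ALLOC][16-23 ALLOC][24-59 FREE]
malloc(12): first-fit scan over [0-15 ALLOC][16-23 ALLOC][24-59 FREE] -> 24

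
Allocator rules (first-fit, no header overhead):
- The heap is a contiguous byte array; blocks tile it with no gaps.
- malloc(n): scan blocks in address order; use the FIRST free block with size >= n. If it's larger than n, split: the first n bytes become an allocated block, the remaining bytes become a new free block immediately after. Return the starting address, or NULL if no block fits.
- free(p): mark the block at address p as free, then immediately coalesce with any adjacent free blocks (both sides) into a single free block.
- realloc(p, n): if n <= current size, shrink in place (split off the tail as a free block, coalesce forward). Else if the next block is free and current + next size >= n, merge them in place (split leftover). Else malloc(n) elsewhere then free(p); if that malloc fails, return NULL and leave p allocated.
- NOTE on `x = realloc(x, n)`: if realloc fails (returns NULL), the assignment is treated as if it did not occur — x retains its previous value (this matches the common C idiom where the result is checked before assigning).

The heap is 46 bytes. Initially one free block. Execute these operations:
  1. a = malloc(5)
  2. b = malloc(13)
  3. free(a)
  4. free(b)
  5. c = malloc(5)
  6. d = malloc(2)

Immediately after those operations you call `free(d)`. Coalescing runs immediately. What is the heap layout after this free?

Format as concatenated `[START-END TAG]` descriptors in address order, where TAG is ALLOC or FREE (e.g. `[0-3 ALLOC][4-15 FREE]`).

Answer: [0-4 ALLOC][5-45 FREE]

Derivation:
Op 1: a = malloc(5) -> a = 0; heap: [0-4 ALLOC][5-45 FREE]
Op 2: b = malloc(13) -> b = 5; heap: [0-4 ALLOC][5-17 ALLOC][18-45 FREE]
Op 3: free(a) -> (freed a); heap: [0-4 FREE][5-17 ALLOC][18-45 FREE]
Op 4: free(b) -> (freed b); heap: [0-45 FREE]
Op 5: c = malloc(5) -> c = 0; heap: [0-4 ALLOC][5-45 FREE]
Op 6: d = malloc(2) -> d = 5; heap: [0-4 ALLOC][5-6 ALLOC][7-45 FREE]
free(d): d = 5 -> block [5-6 ALLOC]; mark free, coalesce with adjacent free neighbors -> [0-4 ALLOC][5-45 FREE]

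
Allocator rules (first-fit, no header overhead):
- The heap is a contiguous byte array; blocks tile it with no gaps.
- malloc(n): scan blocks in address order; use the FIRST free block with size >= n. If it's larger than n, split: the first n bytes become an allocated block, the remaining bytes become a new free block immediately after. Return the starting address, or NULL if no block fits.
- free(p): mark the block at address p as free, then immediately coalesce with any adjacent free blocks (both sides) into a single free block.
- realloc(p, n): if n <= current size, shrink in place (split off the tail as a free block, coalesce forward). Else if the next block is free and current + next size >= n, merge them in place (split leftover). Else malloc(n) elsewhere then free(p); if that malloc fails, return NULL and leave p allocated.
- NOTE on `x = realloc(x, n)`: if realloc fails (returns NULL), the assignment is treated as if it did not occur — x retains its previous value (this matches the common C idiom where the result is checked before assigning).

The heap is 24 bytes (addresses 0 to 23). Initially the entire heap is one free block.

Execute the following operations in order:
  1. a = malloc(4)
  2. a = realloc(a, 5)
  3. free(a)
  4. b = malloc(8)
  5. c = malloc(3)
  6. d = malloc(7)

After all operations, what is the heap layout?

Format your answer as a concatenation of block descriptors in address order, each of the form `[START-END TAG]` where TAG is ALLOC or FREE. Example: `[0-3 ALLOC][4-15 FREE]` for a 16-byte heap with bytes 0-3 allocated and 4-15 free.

Op 1: a = malloc(4) -> a = 0; heap: [0-3 ALLOC][4-23 FREE]
Op 2: a = realloc(a, 5) -> a = 0; heap: [0-4 ALLOC][5-23 FREE]
Op 3: free(a) -> (freed a); heap: [0-23 FREE]
Op 4: b = malloc(8) -> b = 0; heap: [0-7 ALLOC][8-23 FREE]
Op 5: c = malloc(3) -> c = 8; heap: [0-7 ALLOC][8-10 ALLOC][11-23 FREE]
Op 6: d = malloc(7) -> d = 11; heap: [0-7 ALLOC][8-10 ALLOC][11-17 ALLOC][18-23 FREE]

Answer: [0-7 ALLOC][8-10 ALLOC][11-17 ALLOC][18-23 FREE]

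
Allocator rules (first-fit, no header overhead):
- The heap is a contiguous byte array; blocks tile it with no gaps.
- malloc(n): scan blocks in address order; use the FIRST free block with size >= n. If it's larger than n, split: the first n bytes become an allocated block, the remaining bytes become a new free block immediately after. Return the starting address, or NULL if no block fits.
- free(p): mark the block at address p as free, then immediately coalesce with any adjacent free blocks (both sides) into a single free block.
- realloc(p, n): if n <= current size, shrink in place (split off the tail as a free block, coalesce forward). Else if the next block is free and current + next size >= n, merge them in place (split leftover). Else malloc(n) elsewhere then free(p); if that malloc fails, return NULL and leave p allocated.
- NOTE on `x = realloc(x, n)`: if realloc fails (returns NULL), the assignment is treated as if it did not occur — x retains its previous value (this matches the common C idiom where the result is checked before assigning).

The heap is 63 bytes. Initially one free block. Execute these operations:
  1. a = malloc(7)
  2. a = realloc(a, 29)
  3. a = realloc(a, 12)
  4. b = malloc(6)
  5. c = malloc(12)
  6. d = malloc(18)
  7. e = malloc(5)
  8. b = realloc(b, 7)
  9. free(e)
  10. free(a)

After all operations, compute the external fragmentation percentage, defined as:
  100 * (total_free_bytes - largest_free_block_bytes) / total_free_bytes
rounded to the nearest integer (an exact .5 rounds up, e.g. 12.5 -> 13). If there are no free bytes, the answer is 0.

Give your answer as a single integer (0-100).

Answer: 31

Derivation:
Op 1: a = malloc(7) -> a = 0; heap: [0-6 ALLOC][7-62 FREE]
Op 2: a = realloc(a, 29) -> a = 0; heap: [0-28 ALLOC][29-62 FREE]
Op 3: a = realloc(a, 12) -> a = 0; heap: [0-11 ALLOC][12-62 FREE]
Op 4: b = malloc(6) -> b = 12; heap: [0-11 ALLOC][12-17 ALLOC][18-62 FREE]
Op 5: c = malloc(12) -> c = 18; heap: [0-11 ALLOC][12-17 ALLOC][18-29 ALLOC][30-62 FREE]
Op 6: d = malloc(18) -> d = 30; heap: [0-11 ALLOC][12-17 ALLOC][18-29 ALLOC][30-47 ALLOC][48-62 FREE]
Op 7: e = malloc(5) -> e = 48; heap: [0-11 ALLOC][12-17 ALLOC][18-29 ALLOC][30-47 ALLOC][48-52 ALLOC][53-62 FREE]
Op 8: b = realloc(b, 7) -> b = 53; heap: [0-11 ALLOC][12-17 FREE][18-29 ALLOC][30-47 ALLOC][48-52 ALLOC][53-59 ALLOC][60-62 FREE]
Op 9: free(e) -> (freed e); heap: [0-11 ALLOC][12-17 FREE][18-29 ALLOC][30-47 ALLOC][48-52 FREE][53-59 ALLOC][60-62 FREE]
Op 10: free(a) -> (freed a); heap: [0-17 FREE][18-29 ALLOC][30-47 ALLOC][48-52 FREE][53-59 ALLOC][60-62 FREE]
Free blocks: [18 5 3] total_free=26 largest=18 -> 100*(26-18)/26 = 800/26 ≈ 30.769 -> rounds to 31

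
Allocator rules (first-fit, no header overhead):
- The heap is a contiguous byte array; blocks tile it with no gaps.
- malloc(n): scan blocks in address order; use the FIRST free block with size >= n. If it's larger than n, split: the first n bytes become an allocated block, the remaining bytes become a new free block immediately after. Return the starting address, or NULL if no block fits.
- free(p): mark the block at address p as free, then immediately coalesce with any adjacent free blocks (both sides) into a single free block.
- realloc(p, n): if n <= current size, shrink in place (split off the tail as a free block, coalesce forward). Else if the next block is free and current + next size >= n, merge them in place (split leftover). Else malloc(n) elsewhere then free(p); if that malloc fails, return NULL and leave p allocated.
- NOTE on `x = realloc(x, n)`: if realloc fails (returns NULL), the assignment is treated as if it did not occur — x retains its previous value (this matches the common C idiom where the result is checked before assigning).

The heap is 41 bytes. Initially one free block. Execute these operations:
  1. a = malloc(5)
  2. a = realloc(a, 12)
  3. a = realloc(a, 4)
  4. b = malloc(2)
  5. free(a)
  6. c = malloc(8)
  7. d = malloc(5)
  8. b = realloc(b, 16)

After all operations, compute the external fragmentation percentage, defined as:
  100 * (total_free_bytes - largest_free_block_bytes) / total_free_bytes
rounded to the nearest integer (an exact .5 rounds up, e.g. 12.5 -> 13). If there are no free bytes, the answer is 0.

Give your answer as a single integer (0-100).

Op 1: a = malloc(5) -> a = 0; heap: [0-4 ALLOC][5-40 FREE]
Op 2: a = realloc(a, 12) -> a = 0; heap: [0-11 ALLOC][12-40 FREE]
Op 3: a = realloc(a, 4) -> a = 0; heap: [0-3 ALLOC][4-40 FREE]
Op 4: b = malloc(2) -> b = 4; heap: [0-3 ALLOC][4-5 ALLOC][6-40 FREE]
Op 5: free(a) -> (freed a); heap: [0-3 FREE][4-5 ALLOC][6-40 FREE]
Op 6: c = malloc(8) -> c = 6; heap: [0-3 FREE][4-5 ALLOC][6-13 ALLOC][14-40 FREE]
Op 7: d = malloc(5) -> d = 14; heap: [0-3 FREE][4-5 ALLOC][6-13 ALLOC][14-18 ALLOC][19-40 FREE]
Op 8: b = realloc(b, 16) -> b = 19; heap: [0-5 FREE][6-13 ALLOC][14-18 ALLOC][19-34 ALLOC][35-40 FREE]
Free blocks: [6 6] total_free=12 largest=6 -> 100*(12-6)/12 = 600/12 = 50

Answer: 50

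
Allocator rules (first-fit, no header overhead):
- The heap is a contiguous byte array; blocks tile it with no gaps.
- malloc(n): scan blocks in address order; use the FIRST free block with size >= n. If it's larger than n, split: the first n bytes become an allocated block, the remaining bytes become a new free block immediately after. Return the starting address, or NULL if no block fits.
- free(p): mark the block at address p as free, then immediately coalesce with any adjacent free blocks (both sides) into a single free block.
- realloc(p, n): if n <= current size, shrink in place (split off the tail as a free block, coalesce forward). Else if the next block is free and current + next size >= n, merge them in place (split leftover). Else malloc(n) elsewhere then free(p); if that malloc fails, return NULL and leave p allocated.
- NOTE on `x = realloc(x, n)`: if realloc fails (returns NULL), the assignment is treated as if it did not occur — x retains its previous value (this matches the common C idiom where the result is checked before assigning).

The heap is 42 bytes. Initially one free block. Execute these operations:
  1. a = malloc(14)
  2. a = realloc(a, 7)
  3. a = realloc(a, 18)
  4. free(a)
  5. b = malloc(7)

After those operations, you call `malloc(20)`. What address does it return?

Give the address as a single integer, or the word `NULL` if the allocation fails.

Op 1: a = malloc(14) -> a = 0; heap: [0-13 ALLOC][14-41 FREE]
Op 2: a = realloc(a, 7) -> a = 0; heap: [0-6 ALLOC][7-41 FREE]
Op 3: a = realloc(a, 18) -> a = 0; heap: [0-17 ALLOC][18-41 FREE]
Op 4: free(a) -> (freed a); heap: [0-41 FREE]
Op 5: b = malloc(7) -> b = 0; heap: [0-6 ALLOC][7-41 FREE]
malloc(20): first-fit scan over [0-6 ALLOC][7-41 FREE] -> 7

Answer: 7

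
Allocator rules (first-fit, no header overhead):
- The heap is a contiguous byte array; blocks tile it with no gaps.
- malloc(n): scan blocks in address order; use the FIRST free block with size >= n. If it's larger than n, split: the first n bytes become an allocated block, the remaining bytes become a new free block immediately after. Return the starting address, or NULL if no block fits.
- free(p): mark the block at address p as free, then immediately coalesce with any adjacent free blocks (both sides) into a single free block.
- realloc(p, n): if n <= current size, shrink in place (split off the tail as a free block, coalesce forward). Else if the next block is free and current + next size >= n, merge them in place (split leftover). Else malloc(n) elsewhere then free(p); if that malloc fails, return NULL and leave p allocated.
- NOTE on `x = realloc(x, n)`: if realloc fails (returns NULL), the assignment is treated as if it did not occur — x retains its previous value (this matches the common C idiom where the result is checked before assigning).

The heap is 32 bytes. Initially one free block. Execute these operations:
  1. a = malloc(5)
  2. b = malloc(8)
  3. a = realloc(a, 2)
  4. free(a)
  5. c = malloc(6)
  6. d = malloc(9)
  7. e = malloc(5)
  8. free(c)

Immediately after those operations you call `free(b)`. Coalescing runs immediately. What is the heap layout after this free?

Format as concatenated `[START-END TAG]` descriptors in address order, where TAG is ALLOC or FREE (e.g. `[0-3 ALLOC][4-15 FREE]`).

Op 1: a = malloc(5) -> a = 0; heap: [0-4 ALLOC][5-31 FREE]
Op 2: b = malloc(8) -> b = 5; heap: [0-4 ALLOC][5-12 ALLOC][13-31 FREE]
Op 3: a = realloc(a, 2) -> a = 0; heap: [0-1 ALLOC][2-4 FREE][5-12 ALLOC][13-31 FREE]
Op 4: free(a) -> (freed a); heap: [0-4 FREE][5-12 ALLOC][13-31 FREE]
Op 5: c = malloc(6) -> c = 13; heap: [0-4 FREE][5-12 ALLOC][13-18 ALLOC][19-31 FREE]
Op 6: d = malloc(9) -> d = 19; heap: [0-4 FREE][5-12 ALLOC][13-18 ALLOC][19-27 ALLOC][28-31 FREE]
Op 7: e = malloc(5) -> e = 0; heap: [0-4 ALLOC][5-12 ALLOC][13-18 ALLOC][19-27 ALLOC][28-31 FREE]
Op 8: free(c) -> (freed c); heap: [0-4 ALLOC][5-12 ALLOC][13-18 FREE][19-27 ALLOC][28-31 FREE]
free(b): b = 5 -> block [5-12 ALLOC]; mark free, coalesce with adjacent free neighbors -> [0-4 ALLOC][5-18 FREE][19-27 ALLOC][28-31 FREE]

Answer: [0-4 ALLOC][5-18 FREE][19-27 ALLOC][28-31 FREE]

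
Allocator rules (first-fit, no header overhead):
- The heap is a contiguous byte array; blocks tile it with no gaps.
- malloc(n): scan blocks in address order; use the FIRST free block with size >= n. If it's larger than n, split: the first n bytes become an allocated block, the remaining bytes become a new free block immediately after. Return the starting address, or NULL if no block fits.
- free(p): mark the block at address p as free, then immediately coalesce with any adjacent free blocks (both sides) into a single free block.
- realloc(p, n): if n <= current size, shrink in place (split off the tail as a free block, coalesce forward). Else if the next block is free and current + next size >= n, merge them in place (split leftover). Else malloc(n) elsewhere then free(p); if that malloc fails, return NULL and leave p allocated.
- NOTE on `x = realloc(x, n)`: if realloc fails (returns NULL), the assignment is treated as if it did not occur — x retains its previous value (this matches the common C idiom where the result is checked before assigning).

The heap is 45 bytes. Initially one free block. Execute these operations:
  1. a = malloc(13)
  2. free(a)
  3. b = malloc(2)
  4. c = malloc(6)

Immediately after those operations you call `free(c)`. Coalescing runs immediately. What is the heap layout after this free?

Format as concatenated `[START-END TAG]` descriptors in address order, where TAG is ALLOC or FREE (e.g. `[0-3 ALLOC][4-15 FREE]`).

Answer: [0-1 ALLOC][2-44 FREE]

Derivation:
Op 1: a = malloc(13) -> a = 0; heap: [0-12 ALLOC][13-44 FREE]
Op 2: free(a) -> (freed a); heap: [0-44 FREE]
Op 3: b = malloc(2) -> b = 0; heap: [0-1 ALLOC][2-44 FREE]
Op 4: c = malloc(6) -> c = 2; heap: [0-1 ALLOC][2-7 ALLOC][8-44 FREE]
free(c): c = 2 -> block [2-7 ALLOC]; mark free, coalesce with adjacent free neighbors -> [0-1 ALLOC][2-44 FREE]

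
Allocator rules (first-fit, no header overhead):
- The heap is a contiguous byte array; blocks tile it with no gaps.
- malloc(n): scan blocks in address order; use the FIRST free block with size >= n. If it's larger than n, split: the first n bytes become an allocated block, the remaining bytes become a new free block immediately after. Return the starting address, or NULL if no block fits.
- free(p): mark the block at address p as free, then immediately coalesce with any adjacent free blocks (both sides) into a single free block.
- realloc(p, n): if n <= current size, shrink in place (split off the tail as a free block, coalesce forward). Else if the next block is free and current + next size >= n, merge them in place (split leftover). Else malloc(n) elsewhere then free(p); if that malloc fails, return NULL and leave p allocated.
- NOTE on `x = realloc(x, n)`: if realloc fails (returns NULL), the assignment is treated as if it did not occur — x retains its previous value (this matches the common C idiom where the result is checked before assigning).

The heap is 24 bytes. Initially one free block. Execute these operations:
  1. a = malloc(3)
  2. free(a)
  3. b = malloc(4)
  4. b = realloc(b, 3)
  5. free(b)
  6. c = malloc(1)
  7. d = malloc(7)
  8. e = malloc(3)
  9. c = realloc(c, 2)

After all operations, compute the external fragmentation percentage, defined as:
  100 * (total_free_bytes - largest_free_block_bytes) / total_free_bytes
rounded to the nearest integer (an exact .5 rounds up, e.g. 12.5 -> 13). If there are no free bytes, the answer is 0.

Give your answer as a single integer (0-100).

Answer: 8

Derivation:
Op 1: a = malloc(3) -> a = 0; heap: [0-2 ALLOC][3-23 FREE]
Op 2: free(a) -> (freed a); heap: [0-23 FREE]
Op 3: b = malloc(4) -> b = 0; heap: [0-3 ALLOC][4-23 FREE]
Op 4: b = realloc(b, 3) -> b = 0; heap: [0-2 ALLOC][3-23 FREE]
Op 5: free(b) -> (freed b); heap: [0-23 FREE]
Op 6: c = malloc(1) -> c = 0; heap: [0-0 ALLOC][1-23 FREE]
Op 7: d = malloc(7) -> d = 1; heap: [0-0 ALLOC][1-7 ALLOC][8-23 FREE]
Op 8: e = malloc(3) -> e = 8; heap: [0-0 ALLOC][1-7 ALLOC][8-10 ALLOC][11-23 FREE]
Op 9: c = realloc(c, 2) -> c = 11; heap: [0-0 FREE][1-7 ALLOC][8-10 ALLOC][11-12 ALLOC][13-23 FREE]
Free blocks: [1 11] total_free=12 largest=11 -> 100*(12-11)/12 = 100/12 ≈ 8.333 -> rounds to 8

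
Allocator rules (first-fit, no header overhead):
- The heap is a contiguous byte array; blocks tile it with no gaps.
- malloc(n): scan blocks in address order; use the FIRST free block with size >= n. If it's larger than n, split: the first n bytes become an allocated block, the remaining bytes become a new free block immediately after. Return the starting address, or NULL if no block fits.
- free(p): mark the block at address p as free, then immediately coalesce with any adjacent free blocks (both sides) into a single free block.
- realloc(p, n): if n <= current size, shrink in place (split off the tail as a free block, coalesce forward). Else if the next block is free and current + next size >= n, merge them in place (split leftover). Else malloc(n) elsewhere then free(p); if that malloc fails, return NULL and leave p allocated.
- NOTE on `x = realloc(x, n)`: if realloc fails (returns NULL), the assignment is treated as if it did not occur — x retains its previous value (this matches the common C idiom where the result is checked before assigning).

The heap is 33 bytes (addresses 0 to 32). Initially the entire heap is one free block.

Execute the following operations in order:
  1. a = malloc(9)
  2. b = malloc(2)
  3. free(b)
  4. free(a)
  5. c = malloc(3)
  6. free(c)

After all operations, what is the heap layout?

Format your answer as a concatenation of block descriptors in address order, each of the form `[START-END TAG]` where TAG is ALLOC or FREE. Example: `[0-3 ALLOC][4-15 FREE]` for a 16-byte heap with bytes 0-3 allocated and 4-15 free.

Answer: [0-32 FREE]

Derivation:
Op 1: a = malloc(9) -> a = 0; heap: [0-8 ALLOC][9-32 FREE]
Op 2: b = malloc(2) -> b = 9; heap: [0-8 ALLOC][9-10 ALLOC][11-32 FREE]
Op 3: free(b) -> (freed b); heap: [0-8 ALLOC][9-32 FREE]
Op 4: free(a) -> (freed a); heap: [0-32 FREE]
Op 5: c = malloc(3) -> c = 0; heap: [0-2 ALLOC][3-32 FREE]
Op 6: free(c) -> (freed c); heap: [0-32 FREE]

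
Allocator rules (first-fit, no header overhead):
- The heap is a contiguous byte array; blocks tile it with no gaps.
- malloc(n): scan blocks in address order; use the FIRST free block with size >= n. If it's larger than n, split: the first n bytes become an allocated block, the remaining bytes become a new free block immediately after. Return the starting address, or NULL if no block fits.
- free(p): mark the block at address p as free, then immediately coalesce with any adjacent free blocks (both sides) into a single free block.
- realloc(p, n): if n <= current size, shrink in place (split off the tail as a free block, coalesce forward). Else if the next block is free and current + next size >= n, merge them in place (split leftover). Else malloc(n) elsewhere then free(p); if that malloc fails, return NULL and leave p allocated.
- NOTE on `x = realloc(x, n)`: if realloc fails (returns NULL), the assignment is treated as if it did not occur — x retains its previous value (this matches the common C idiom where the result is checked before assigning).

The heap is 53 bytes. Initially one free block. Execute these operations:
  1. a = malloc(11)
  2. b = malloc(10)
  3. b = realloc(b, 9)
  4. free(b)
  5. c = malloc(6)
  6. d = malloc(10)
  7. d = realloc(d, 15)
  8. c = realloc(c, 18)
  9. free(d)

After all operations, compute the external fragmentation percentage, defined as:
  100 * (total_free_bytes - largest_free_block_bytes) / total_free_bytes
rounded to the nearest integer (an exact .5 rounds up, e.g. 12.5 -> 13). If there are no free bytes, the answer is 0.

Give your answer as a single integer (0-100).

Op 1: a = malloc(11) -> a = 0; heap: [0-10 ALLOC][11-52 FREE]
Op 2: b = malloc(10) -> b = 11; heap: [0-10 ALLOC][11-20 ALLOC][21-52 FREE]
Op 3: b = realloc(b, 9) -> b = 11; heap: [0-10 ALLOC][11-19 ALLOC][20-52 FREE]
Op 4: free(b) -> (freed b); heap: [0-10 ALLOC][11-52 FREE]
Op 5: c = malloc(6) -> c = 11; heap: [0-10 ALLOC][11-16 ALLOC][17-52 FREE]
Op 6: d = malloc(10) -> d = 17; heap: [0-10 ALLOC][11-16 ALLOC][17-26 ALLOC][27-52 FREE]
Op 7: d = realloc(d, 15) -> d = 17; heap: [0-10 ALLOC][11-16 ALLOC][17-31 ALLOC][32-52 FREE]
Op 8: c = realloc(c, 18) -> c = 32; heap: [0-10 ALLOC][11-16 FREE][17-31 ALLOC][32-49 ALLOC][50-52 FREE]
Op 9: free(d) -> (freed d); heap: [0-10 ALLOC][11-31 FREE][32-49 ALLOC][50-52 FREE]
Free blocks: [21 3] total_free=24 largest=21 -> 100*(24-21)/24 = 300/24 = 12.5 -> rounds to 13

Answer: 13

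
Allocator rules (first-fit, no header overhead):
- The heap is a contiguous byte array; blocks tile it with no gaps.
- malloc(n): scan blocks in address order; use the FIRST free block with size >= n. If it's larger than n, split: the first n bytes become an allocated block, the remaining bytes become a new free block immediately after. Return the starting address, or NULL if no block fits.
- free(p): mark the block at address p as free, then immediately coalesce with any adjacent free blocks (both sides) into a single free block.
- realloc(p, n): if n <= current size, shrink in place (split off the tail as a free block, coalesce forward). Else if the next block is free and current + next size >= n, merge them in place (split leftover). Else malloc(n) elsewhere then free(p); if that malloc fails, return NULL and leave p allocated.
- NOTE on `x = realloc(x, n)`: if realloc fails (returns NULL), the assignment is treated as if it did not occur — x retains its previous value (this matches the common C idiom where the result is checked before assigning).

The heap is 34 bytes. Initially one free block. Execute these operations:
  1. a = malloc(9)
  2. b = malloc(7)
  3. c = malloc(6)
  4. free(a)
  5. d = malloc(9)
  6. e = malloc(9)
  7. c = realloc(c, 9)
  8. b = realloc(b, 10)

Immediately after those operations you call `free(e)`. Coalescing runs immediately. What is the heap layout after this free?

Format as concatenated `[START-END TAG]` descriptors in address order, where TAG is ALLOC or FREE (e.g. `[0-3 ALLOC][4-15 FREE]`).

Answer: [0-8 ALLOC][9-15 ALLOC][16-21 ALLOC][22-33 FREE]

Derivation:
Op 1: a = malloc(9) -> a = 0; heap: [0-8 ALLOC][9-33 FREE]
Op 2: b = malloc(7) -> b = 9; heap: [0-8 ALLOC][9-15 ALLOC][16-33 FREE]
Op 3: c = malloc(6) -> c = 16; heap: [0-8 ALLOC][9-15 ALLOC][16-21 ALLOC][22-33 FREE]
Op 4: free(a) -> (freed a); heap: [0-8 FREE][9-15 ALLOC][16-21 ALLOC][22-33 FREE]
Op 5: d = malloc(9) -> d = 0; heap: [0-8 ALLOC][9-15 ALLOC][16-21 ALLOC][22-33 FREE]
Op 6: e = malloc(9) -> e = 22; heap: [0-8 ALLOC][9-15 ALLOC][16-21 ALLOC][22-30 ALLOC][31-33 FREE]
Op 7: c = realloc(c, 9) -> NULL (c unchanged); heap: [0-8 ALLOC][9-15 ALLOC][16-21 ALLOC][22-30 ALLOC][31-33 FREE]
Op 8: b = realloc(b, 10) -> NULL (b unchanged); heap: [0-8 ALLOC][9-15 ALLOC][16-21 ALLOC][22-30 ALLOC][31-33 FREE]
free(e): e = 22 -> block [22-30 ALLOC]; mark free, coalesce with adjacent free neighbors -> [0-8 ALLOC][9-15 ALLOC][16-21 ALLOC][22-33 FREE]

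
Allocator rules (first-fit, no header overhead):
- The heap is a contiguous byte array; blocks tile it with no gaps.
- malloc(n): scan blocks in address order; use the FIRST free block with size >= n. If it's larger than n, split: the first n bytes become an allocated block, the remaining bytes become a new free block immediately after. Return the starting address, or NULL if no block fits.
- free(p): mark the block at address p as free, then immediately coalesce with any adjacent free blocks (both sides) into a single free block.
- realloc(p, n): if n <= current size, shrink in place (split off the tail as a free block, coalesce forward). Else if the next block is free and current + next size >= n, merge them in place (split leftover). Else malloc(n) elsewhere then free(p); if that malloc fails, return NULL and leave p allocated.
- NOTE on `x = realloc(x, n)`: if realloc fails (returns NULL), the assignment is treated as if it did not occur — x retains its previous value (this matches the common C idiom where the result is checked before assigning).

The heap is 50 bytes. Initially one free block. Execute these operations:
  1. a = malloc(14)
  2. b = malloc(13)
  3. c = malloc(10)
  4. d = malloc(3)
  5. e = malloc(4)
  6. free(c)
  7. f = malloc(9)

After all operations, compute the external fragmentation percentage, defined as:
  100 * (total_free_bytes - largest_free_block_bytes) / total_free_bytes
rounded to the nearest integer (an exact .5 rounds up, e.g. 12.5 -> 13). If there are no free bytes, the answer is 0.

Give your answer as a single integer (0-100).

Answer: 14

Derivation:
Op 1: a = malloc(14) -> a = 0; heap: [0-13 ALLOC][14-49 FREE]
Op 2: b = malloc(13) -> b = 14; heap: [0-13 ALLOC][14-26 ALLOC][27-49 FREE]
Op 3: c = malloc(10) -> c = 27; heap: [0-13 ALLOC][14-26 ALLOC][27-36 ALLOC][37-49 FREE]
Op 4: d = malloc(3) -> d = 37; heap: [0-13 ALLOC][14-26 ALLOC][27-36 ALLOC][37-39 ALLOC][40-49 FREE]
Op 5: e = malloc(4) -> e = 40; heap: [0-13 ALLOC][14-26 ALLOC][27-36 ALLOC][37-39 ALLOC][40-43 ALLOC][44-49 FREE]
Op 6: free(c) -> (freed c); heap: [0-13 ALLOC][14-26 ALLOC][27-36 FREE][37-39 ALLOC][40-43 ALLOC][44-49 FREE]
Op 7: f = malloc(9) -> f = 27; heap: [0-13 ALLOC][14-26 ALLOC][27-35 ALLOC][36-36 FREE][37-39 ALLOC][40-43 ALLOC][44-49 FREE]
Free blocks: [1 6] total_free=7 largest=6 -> 100*(7-6)/7 = 100/7 ≈ 14.286 -> rounds to 14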